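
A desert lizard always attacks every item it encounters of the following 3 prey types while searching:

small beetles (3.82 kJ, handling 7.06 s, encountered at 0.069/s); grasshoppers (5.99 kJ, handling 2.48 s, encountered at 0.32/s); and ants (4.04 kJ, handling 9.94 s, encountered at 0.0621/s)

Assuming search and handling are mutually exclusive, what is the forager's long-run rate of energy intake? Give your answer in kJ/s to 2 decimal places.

Energy encountered per unit search time: 0.069×3.82 + 0.32×5.99 + 0.0621×4.04 = 2.431 kJ/s.
Handling time per unit search time: 0.069×7.06 + 0.32×2.48 + 0.0621×9.94 = 1.898.
Rate = 2.431/(1 + 1.898) = 0.8389 kJ/s.

0.84 kJ/s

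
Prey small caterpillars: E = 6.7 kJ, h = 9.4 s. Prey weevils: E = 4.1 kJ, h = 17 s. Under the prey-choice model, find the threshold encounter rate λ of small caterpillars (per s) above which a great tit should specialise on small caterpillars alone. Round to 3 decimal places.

0.054 per s

The zero-one rule: include weevils iff E₂/h₂ > λE₁/(1+λh₁). Equality gives the switch point.
λE₁h₂ = E₂ + λE₂h₁ ⇒ λ = E₂/(E₁h₂ − E₂h₁) = 4.1/(113.9 − 38.54) = 0.05441 per s.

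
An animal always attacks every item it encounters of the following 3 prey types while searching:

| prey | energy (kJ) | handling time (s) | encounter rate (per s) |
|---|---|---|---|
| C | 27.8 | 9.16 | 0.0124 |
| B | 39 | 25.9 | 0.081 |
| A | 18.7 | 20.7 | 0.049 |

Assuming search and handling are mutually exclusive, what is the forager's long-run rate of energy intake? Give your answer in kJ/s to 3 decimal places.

R = (0.0124×27.8 + 0.081×39 + 0.049×18.7) / (1 + 0.0124×9.16 + 0.081×25.9 + 0.049×20.7) = 4.42/4.226 = 1.046 kJ/s.

1.046 kJ/s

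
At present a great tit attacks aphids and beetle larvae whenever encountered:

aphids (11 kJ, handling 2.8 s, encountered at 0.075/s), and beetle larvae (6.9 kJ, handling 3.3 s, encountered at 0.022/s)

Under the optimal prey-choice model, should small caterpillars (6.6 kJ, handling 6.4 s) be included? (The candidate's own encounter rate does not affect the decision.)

Yes

Current rate: (0.075×11 + 0.022×6.9)/(1 + 0.075×2.8 + 0.022×3.3) = 0.7616 kJ/s.
small caterpillars: E/h = 6.6/6.4 = 1.031 kJ/s.
1.031 > 0.7616, so adding small caterpillars raises the average — include it.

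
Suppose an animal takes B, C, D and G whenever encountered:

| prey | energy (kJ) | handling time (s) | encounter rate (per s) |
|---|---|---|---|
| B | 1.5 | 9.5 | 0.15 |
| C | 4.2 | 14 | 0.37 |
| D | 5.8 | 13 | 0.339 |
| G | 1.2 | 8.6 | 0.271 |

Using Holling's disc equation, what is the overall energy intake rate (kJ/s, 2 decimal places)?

0.28 kJ/s

R = (0.15×1.5 + 0.37×4.2 + 0.339×5.8 + 0.271×1.2) / (1 + 0.15×9.5 + 0.37×14 + 0.339×13 + 0.271×8.6) = 4.07/14.34 = 0.2838 kJ/s.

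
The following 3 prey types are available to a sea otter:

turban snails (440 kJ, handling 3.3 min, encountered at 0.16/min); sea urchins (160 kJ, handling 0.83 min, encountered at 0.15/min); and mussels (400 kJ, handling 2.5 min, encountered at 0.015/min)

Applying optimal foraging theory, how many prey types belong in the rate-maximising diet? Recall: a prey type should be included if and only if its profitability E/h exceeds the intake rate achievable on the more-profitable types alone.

E/h in descending order: sea urchins 193, mussels 160, turban snails 133 kJ/min. The optimal diet is the largest prefix of this list for which every included type satisfies E_i/h_i > R on the types above it.
Rate on top 1: 21.34. mussels: 160 > 21.34 → include.
Rate on top 2: 25.82. turban snails: 133 > 25.82 → include.
Optimal diet: sea urchins, mussels, turban snails — 3 of 3 types.

3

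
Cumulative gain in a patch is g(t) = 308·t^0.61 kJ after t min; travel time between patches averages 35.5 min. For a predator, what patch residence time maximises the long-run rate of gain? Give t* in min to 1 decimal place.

55.5 min

Maximise g(t)/(T+t): set derivative to zero → g'(t)(T+t) = g(t).
g'(t) = 0.61·308·t^-0.39. Setting 0.61·308·t^-0.39 = 308·t^0.61/(35.5+t) gives 0.61(35.5+t) = t, so 0.39·t = 0.61×35.5.
t* = 0.61×35.5/0.39 = 55.53 min.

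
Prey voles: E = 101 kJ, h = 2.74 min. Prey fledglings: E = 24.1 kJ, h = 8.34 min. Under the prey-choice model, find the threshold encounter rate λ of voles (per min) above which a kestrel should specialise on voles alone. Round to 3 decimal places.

0.031 per min

At the threshold, the rate on voles alone equals the profitability of fledglings: λ·101/(1 + λ·2.74) = 24.1/8.34 = 2.89.
Rearranging, λ(101 − 2.89×2.74) = 2.89, so λ = 2.89/93.08 = 0.03104 per min.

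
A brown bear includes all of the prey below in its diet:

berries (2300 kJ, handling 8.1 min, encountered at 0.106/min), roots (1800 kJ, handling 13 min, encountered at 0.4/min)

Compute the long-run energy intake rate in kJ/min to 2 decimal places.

136.54 kJ/min

R = (0.106×2300 + 0.4×1800) / (1 + 0.106×8.1 + 0.4×13) = 963.8/7.059 = 136.5 kJ/min.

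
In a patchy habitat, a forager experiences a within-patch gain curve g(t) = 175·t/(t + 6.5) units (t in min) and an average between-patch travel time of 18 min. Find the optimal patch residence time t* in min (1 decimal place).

By the marginal value theorem, leave when the instantaneous gain rate g'(t) equals the habitat-wide average g(t)/(T + t).
g'(t) = 175·6.5/(t + 6.5)². Setting 175·6.5/(t+6.5)² = 175t/[(t+6.5)(18+t)] gives 6.5(18+t) = t(t+6.5), so t² = 6.5×18 = 117.
t* = √117 = 10.82 min.

10.8 min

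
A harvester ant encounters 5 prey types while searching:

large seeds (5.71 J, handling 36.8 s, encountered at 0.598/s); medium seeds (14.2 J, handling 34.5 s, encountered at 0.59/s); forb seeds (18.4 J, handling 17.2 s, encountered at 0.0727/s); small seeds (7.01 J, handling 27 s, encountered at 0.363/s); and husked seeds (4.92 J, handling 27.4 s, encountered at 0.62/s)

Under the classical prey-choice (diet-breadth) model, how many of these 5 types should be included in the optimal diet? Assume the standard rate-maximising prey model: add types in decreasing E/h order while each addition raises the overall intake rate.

1

Profitabilities (E/h, J/s): forb seeds 1.07, medium seeds 0.412, small seeds 0.26, husked seeds 0.18, large seeds 0.155. Add prey in this order while the next type's profitability exceeds the intake rate on those already taken.
Rate on top 1: 0.5944. medium seeds: 0.412 < 0.5944 → exclude; stop.
Optimal diet: forb seeds — 1 of 5 types.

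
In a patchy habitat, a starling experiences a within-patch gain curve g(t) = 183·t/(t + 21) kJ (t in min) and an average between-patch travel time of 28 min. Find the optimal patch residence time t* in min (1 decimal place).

24.2 min

Optimal t* satisfies g'(t*) = g(t*)/(T + t*).
g'(t) = 183·21/(t + 21)². Setting 183·21/(t+21)² = 183t/[(t+21)(28+t)] gives 21(28+t) = t(t+21), so t² = 21×28 = 588.
t* = √588 = 24.25 min.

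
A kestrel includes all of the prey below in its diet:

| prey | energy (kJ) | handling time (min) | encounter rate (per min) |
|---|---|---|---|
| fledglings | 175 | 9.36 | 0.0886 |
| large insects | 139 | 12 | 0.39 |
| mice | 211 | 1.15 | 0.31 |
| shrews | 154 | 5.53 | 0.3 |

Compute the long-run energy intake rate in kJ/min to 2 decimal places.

R = (0.0886×175 + 0.39×139 + 0.31×211 + 0.3×154) / (1 + 0.0886×9.36 + 0.39×12 + 0.31×1.15 + 0.3×5.53) = 181.3/8.525 = 21.27 kJ/min.

21.27 kJ/min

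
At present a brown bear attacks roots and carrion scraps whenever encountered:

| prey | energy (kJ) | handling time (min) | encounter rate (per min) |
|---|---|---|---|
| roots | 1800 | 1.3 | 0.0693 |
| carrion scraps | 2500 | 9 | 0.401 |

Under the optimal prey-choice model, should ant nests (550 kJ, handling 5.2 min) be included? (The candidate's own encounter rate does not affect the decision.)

Intake rate on the current diet: R = (0.0693×1800 + 0.401×2500) / (1 + 0.0693×1.3 + 0.401×9) = 1127/4.699 = 239.9 kJ/min.
ant nests: E/h = 550/5.2 = 105.8 kJ/min.
Since 105.8 < R, time spent handling ant nests is better spent searching.

No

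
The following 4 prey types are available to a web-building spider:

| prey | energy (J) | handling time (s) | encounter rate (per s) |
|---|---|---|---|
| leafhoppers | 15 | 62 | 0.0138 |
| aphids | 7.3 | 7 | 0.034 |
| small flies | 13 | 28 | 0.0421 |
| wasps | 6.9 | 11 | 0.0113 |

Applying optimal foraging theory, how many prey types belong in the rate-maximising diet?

Profitabilities (E/h, J/s): aphids 1.04, wasps 0.627, small flies 0.464, leafhoppers 0.242. Add prey in this order while the next type's profitability exceeds the intake rate on those already taken.
Rate on top 1: 0.2005. wasps: 0.627 > 0.2005 → include.
Rate on top 2: 0.2394. small flies: 0.464 > 0.2394 → include.
Rate on top 3: 0.3437. leafhoppers: 0.242 < 0.3437 → exclude; stop.
Optimal diet: aphids, wasps, small flies — 3 of 4 types.

3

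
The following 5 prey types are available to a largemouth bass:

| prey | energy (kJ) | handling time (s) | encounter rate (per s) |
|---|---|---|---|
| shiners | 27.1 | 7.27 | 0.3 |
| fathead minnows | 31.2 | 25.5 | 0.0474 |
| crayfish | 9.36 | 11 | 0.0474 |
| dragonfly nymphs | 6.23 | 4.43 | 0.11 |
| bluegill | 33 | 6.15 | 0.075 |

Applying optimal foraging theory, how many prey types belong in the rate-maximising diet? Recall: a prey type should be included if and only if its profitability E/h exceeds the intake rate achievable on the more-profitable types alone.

2

Rank by E/h (kJ/s): bluegill 5.37, shiners 3.73, dragonfly nymphs 1.41, fathead minnows 1.22, crayfish 0.851. Include each in turn until the next type's E/h falls below the running intake rate.
Rate on top 1: 1.694. shiners: 3.73 > 1.694 → include.
Rate on top 2: 2.912. dragonfly nymphs: 1.41 < 2.912 → exclude; stop.
Optimal diet: bluegill, shiners — 2 of 5 types.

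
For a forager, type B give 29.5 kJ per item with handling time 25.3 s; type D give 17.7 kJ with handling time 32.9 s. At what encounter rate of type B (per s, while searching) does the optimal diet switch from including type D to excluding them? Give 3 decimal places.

0.034 per s

Drop type D once their profitability E₂/h₂ falls below the rate achievable on type B alone: E₂/h₂ = λE₁/(1 + λh₁).
Solve for λ: λE₁h₂ = E₂(1 + λh₁) → λ(E₁h₂ − E₂h₁) = E₂ → λ = E₂/(E₁h₂ − E₂h₁).
λ = 17.7/(29.5×32.9 − 17.7×25.3) = 17.7/522.7 = 0.03386 per s.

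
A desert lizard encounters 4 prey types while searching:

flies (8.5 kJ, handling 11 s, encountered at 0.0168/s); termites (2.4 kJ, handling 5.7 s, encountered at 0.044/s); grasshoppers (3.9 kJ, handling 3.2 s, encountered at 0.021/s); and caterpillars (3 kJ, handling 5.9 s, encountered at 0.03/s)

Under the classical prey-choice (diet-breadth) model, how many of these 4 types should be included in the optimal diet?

4

Profitabilities (E/h, kJ/s): grasshoppers 1.22, flies 0.773, caterpillars 0.508, termites 0.421. Add prey in this order while the next type's profitability exceeds the intake rate on those already taken.
Rate on top 1: 0.07674. flies: 0.773 > 0.07674 → include.
Rate on top 2: 0.1795. caterpillars: 0.508 > 0.1795 → include.
Rate on top 3: 0.2202. termites: 0.421 > 0.2202 → include.
Optimal diet: grasshoppers, flies, caterpillars, termites — 4 of 4 types.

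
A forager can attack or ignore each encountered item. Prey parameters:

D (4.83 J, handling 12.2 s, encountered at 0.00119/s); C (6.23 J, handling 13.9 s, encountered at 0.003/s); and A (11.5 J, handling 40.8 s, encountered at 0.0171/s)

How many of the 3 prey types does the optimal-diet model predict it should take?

3

Profitabilities (E/h, J/s): C 0.448, D 0.396, A 0.282. Add prey in this order while the next type's profitability exceeds the intake rate on those already taken.
Rate on top 1: 0.01794. D: 0.396 > 0.01794 → include.
Rate on top 2: 0.02314. A: 0.282 > 0.02314 → include.
Optimal diet: C, D, A — 3 of 3 types.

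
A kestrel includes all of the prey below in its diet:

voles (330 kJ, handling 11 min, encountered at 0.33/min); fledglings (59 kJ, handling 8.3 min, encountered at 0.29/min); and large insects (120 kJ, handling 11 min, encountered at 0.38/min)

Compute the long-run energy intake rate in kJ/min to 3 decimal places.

Energy encountered per unit search time: 0.33×330 + 0.29×59 + 0.38×120 = 171.6 kJ/min.
Handling time per unit search time: 0.33×11 + 0.29×8.3 + 0.38×11 = 10.22.
Rate = 171.6/(1 + 10.22) = 15.3 kJ/min.

15.299 kJ/min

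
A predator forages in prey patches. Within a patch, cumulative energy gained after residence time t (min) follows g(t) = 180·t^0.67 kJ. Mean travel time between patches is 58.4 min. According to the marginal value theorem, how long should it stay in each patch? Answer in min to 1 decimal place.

118.6 min

By the marginal value theorem, leave when the instantaneous gain rate g'(t) equals the habitat-wide average g(t)/(T + t).
g'(t) = 0.67·180·t^-0.33. Setting 0.67·180·t^-0.33 = 180·t^0.67/(58.4+t) gives 0.67(58.4+t) = t, so 0.33·t = 0.67×58.4.
t* = 0.67×58.4/0.33 = 118.6 min.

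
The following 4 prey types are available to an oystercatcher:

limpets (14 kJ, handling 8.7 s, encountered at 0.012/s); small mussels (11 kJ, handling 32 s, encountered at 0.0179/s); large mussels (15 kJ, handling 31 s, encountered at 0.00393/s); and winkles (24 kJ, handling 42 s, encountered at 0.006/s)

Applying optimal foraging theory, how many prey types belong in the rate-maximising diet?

Rank by E/h (kJ/s): limpets 1.61, winkles 0.571, large mussels 0.484, small mussels 0.344. Include each in turn until the next type's E/h falls below the running intake rate.
Rate on top 1: 0.1521. winkles: 0.571 > 0.1521 → include.
Rate on top 2: 0.23. large mussels: 0.484 > 0.23 → include.
Rate on top 3: 0.2509. small mussels: 0.344 > 0.2509 → include.
Optimal diet: limpets, winkles, large mussels, small mussels — 4 of 4 types.

4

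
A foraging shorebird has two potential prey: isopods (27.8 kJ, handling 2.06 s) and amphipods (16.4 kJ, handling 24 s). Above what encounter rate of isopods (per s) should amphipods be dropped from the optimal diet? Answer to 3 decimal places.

0.026 per s

Drop amphipods once their profitability E₂/h₂ falls below the rate achievable on isopods alone: E₂/h₂ = λE₁/(1 + λh₁).
Solve for λ: λE₁h₂ = E₂(1 + λh₁) → λ(E₁h₂ − E₂h₁) = E₂ → λ = E₂/(E₁h₂ − E₂h₁).
λ = 16.4/(27.8×24 − 16.4×2.06) = 16.4/633.4 = 0.02589 per s.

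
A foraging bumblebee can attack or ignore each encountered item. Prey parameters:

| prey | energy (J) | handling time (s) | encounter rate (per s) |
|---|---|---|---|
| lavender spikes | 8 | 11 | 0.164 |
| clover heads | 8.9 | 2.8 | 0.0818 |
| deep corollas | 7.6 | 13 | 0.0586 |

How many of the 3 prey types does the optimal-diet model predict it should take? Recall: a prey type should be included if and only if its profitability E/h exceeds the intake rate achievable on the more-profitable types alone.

2

Rank by E/h (J/s): clover heads 3.18, lavender spikes 0.727, deep corollas 0.585. Include each in turn until the next type's E/h falls below the running intake rate.
Rate on top 1: 0.5923. lavender spikes: 0.727 > 0.5923 → include.
Rate on top 2: 0.6726. deep corollas: 0.585 < 0.6726 → exclude; stop.
Optimal diet: clover heads, lavender spikes — 2 of 3 types.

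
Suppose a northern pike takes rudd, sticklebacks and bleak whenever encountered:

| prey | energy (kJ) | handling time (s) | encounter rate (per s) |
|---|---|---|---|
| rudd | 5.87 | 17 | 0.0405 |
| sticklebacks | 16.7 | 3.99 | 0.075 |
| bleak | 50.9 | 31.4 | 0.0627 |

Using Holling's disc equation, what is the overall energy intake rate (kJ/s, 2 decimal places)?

R = (0.0405×5.87 + 0.075×16.7 + 0.0627×50.9) / (1 + 0.0405×17 + 0.075×3.99 + 0.0627×31.4) = 4.682/3.957 = 1.183 kJ/s.

1.18 kJ/s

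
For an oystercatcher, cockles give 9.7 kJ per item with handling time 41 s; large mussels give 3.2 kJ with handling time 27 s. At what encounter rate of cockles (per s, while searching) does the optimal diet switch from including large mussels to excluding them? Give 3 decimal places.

0.024 per s

At the threshold, the rate on cockles alone equals the profitability of large mussels: λ·9.7/(1 + λ·41) = 3.2/27 = 0.1185.
Rearranging, λ(9.7 − 0.1185×41) = 0.1185, so λ = 0.1185/4.841 = 0.02448 per s.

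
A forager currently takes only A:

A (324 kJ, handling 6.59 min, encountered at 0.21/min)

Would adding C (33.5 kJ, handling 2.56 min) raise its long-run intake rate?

Current rate: (0.21×324)/(1 + 0.21×6.59) = 28.54 kJ/min.
Profitability of C: 33.5/2.56 = 13.09 kJ/min.
Since 13.09 < R, time spent handling C is better spent searching.

No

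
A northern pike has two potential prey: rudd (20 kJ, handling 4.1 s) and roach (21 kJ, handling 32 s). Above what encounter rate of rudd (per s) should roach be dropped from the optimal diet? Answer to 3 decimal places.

0.038 per s

The zero-one rule: include roach iff E₂/h₂ > λE₁/(1+λh₁). Equality gives the switch point.
λE₁h₂ = E₂ + λE₂h₁ ⇒ λ = E₂/(E₁h₂ − E₂h₁) = 21/(640 − 86.1) = 0.03791 per s.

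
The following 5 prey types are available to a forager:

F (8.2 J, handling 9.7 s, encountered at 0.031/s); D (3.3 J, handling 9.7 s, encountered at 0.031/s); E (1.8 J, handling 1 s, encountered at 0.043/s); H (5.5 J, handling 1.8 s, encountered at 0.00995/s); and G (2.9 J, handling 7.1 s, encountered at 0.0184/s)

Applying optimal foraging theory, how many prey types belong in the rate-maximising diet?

Profitabilities (E/h, J/s): H 3.06, E 1.8, F 0.845, G 0.408, D 0.34. Add prey in this order while the next type's profitability exceeds the intake rate on those already taken.
Rate on top 1: 0.05376. E: 1.8 > 0.05376 → include.
Rate on top 2: 0.1245. F: 0.845 > 0.1245 → include.
Rate on top 3: 0.2837. G: 0.408 > 0.2837 → include.
Rate on top 4: 0.2946. D: 0.34 > 0.2946 → include.
Optimal diet: H, E, F, G, D — 5 of 5 types.

5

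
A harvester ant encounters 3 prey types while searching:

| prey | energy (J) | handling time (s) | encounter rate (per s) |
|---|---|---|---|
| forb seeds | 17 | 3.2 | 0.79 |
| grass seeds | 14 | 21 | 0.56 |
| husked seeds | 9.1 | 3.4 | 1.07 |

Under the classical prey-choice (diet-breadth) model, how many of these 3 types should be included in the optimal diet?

Profitabilities (E/h, J/s): forb seeds 5.31, husked seeds 2.68, grass seeds 0.667. Add prey in this order while the next type's profitability exceeds the intake rate on those already taken.
Rate on top 1: 3.807. husked seeds: 2.68 < 3.807 → exclude; stop.
Optimal diet: forb seeds — 1 of 3 types.

1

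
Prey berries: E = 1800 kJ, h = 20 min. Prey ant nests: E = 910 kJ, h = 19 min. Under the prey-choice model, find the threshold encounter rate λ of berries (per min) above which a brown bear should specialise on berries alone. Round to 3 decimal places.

Drop ant nests once their profitability E₂/h₂ falls below the rate achievable on berries alone: E₂/h₂ = λE₁/(1 + λh₁).
Solve for λ: λE₁h₂ = E₂(1 + λh₁) → λ(E₁h₂ − E₂h₁) = E₂ → λ = E₂/(E₁h₂ − E₂h₁).
λ = 910/(1800×19 − 910×20) = 910/1.6e+04 = 0.05688 per min.

0.057 per min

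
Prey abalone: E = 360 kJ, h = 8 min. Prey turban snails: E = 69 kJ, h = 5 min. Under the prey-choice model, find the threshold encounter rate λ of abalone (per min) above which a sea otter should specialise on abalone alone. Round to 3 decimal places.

Drop turban snails once their profitability E₂/h₂ falls below the rate achievable on abalone alone: E₂/h₂ = λE₁/(1 + λh₁).
Solve for λ: λE₁h₂ = E₂(1 + λh₁) → λ(E₁h₂ − E₂h₁) = E₂ → λ = E₂/(E₁h₂ − E₂h₁).
λ = 69/(360×5 − 69×8) = 69/1248 = 0.05529 per min.

0.055 per min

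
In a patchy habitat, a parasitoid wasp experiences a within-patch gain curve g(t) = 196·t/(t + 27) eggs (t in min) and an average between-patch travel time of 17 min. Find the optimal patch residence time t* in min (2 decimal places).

21.42 min

Optimal t* satisfies g'(t*) = g(t*)/(T + t*).
g'(t) = 196·27/(t + 27)². Setting 196·27/(t+27)² = 196t/[(t+27)(17+t)] gives 27(17+t) = t(t+27), so t² = 27×17 = 459.
t* = √459 = 21.42 min.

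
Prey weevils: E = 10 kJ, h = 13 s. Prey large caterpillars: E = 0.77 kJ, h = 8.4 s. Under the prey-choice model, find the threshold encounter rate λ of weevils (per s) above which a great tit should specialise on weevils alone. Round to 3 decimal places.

0.010 per s

Drop large caterpillars once their profitability E₂/h₂ falls below the rate achievable on weevils alone: E₂/h₂ = λE₁/(1 + λh₁).
Solve for λ: λE₁h₂ = E₂(1 + λh₁) → λ(E₁h₂ − E₂h₁) = E₂ → λ = E₂/(E₁h₂ − E₂h₁).
λ = 0.77/(10×8.4 − 0.77×13) = 0.77/73.99 = 0.01041 per s.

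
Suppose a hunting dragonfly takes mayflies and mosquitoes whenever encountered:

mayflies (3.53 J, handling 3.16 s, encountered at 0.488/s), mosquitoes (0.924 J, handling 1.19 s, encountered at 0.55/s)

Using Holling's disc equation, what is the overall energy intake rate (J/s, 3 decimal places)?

0.698 J/s

R = (0.488×3.53 + 0.55×0.924) / (1 + 0.488×3.16 + 0.55×1.19) = 2.231/3.197 = 0.6979 J/s.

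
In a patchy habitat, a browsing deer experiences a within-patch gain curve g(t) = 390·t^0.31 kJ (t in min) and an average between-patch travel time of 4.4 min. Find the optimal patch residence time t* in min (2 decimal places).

1.98 min

Optimal t* satisfies g'(t*) = g(t*)/(T + t*).
g'(t) = 0.31·390·t^-0.69. Setting 0.31·390·t^-0.69 = 390·t^0.31/(4.4+t) gives 0.31(4.4+t) = t, so 0.69·t = 0.31×4.4.
t* = 0.31×4.4/0.69 = 1.977 min.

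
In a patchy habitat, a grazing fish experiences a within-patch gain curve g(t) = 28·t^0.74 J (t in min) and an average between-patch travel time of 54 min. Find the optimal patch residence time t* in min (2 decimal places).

Optimal t* satisfies g'(t*) = g(t*)/(T + t*).
g'(t) = 0.74·28·t^-0.26. Setting 0.74·28·t^-0.26 = 28·t^0.74/(54+t) gives 0.74(54+t) = t, so 0.26·t = 0.74×54.
t* = 0.74×54/0.26 = 153.7 min.

153.69 min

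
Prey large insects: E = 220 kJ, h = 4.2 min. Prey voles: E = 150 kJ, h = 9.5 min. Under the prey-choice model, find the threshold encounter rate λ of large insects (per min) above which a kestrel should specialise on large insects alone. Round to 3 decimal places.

At the threshold, the rate on large insects alone equals the profitability of voles: λ·220/(1 + λ·4.2) = 150/9.5 = 15.79.
Rearranging, λ(220 − 15.79×4.2) = 15.79, so λ = 15.79/153.7 = 0.1027 per min.

0.103 per min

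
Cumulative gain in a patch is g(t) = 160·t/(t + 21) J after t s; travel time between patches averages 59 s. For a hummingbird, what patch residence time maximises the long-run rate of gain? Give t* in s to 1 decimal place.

35.2 s

Optimal t* satisfies g'(t*) = g(t*)/(T + t*).
g'(t) = 160·21/(t + 21)². Setting 160·21/(t+21)² = 160t/[(t+21)(59+t)] gives 21(59+t) = t(t+21), so t² = 21×59 = 1239.
t* = √1239 = 35.2 s.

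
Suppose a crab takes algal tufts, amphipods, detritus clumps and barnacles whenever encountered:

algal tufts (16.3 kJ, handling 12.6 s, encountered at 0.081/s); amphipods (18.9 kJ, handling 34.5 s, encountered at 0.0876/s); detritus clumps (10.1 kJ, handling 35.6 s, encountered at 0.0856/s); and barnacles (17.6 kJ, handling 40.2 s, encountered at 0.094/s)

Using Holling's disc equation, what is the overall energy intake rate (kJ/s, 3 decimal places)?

Energy encountered per unit search time: 0.081×16.3 + 0.0876×18.9 + 0.0856×10.1 + 0.094×17.6 = 5.495 kJ/s.
Handling time per unit search time: 0.081×12.6 + 0.0876×34.5 + 0.0856×35.6 + 0.094×40.2 = 10.87.
Rate = 5.495/(1 + 10.87) = 0.463 kJ/s.

0.463 kJ/s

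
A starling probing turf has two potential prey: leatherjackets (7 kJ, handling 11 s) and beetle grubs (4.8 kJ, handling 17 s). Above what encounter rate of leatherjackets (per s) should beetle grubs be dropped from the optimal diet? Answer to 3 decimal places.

0.073 per s

Drop beetle grubs once their profitability E₂/h₂ falls below the rate achievable on leatherjackets alone: E₂/h₂ = λE₁/(1 + λh₁).
Solve for λ: λE₁h₂ = E₂(1 + λh₁) → λ(E₁h₂ − E₂h₁) = E₂ → λ = E₂/(E₁h₂ − E₂h₁).
λ = 4.8/(7×17 − 4.8×11) = 4.8/66.2 = 0.07251 per s.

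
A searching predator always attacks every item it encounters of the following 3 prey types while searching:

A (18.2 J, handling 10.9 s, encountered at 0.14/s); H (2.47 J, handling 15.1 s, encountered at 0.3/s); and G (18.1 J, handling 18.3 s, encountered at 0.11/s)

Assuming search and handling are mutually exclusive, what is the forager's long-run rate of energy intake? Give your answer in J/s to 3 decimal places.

0.582 J/s

R = (0.14×18.2 + 0.3×2.47 + 0.11×18.1) / (1 + 0.14×10.9 + 0.3×15.1 + 0.11×18.3) = 5.28/9.069 = 0.5822 J/s.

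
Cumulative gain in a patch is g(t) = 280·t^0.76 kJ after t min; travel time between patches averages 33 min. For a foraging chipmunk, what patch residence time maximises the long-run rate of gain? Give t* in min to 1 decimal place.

Optimal t* satisfies g'(t*) = g(t*)/(T + t*).
g'(t) = 0.76·280·t^-0.24. Setting 0.76·280·t^-0.24 = 280·t^0.76/(33+t) gives 0.76(33+t) = t, so 0.24·t = 0.76×33.
t* = 0.76×33/0.24 = 104.5 min.

104.5 min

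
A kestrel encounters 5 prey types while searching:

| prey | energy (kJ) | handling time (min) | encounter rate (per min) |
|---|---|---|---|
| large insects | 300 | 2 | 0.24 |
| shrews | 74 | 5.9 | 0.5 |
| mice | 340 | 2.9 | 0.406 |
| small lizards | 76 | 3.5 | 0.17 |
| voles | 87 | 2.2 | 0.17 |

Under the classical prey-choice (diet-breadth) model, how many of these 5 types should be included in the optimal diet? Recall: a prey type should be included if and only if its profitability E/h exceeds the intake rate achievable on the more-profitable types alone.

Profitabilities (E/h, kJ/min): large insects 150, mice 117, voles 39.5, small lizards 21.7, shrews 12.5. Add prey in this order while the next type's profitability exceeds the intake rate on those already taken.
Rate on top 1: 48.65. mice: 117 > 48.65 → include.
Rate on top 2: 79.04. voles: 39.5 < 79.04 → exclude; stop.
Optimal diet: large insects, mice — 2 of 5 types.

2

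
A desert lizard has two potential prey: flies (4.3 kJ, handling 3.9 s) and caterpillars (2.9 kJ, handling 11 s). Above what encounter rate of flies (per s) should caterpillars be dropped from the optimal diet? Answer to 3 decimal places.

0.081 per s

At the threshold, the rate on flies alone equals the profitability of caterpillars: λ·4.3/(1 + λ·3.9) = 2.9/11 = 0.2636.
Rearranging, λ(4.3 − 0.2636×3.9) = 0.2636, so λ = 0.2636/3.272 = 0.08058 per s.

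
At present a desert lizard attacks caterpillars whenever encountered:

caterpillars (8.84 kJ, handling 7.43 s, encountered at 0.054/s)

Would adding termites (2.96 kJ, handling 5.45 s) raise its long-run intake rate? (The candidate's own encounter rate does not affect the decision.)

Intake rate on the current diet: R = (0.054×8.84) / (1 + 0.054×7.43) = 0.4774/1.401 = 0.3407 kJ/s.
termites: E/h = 2.96/5.45 = 0.5431 kJ/s.
0.5431 > 0.3407, so adding termites raises the average — include it.

Yes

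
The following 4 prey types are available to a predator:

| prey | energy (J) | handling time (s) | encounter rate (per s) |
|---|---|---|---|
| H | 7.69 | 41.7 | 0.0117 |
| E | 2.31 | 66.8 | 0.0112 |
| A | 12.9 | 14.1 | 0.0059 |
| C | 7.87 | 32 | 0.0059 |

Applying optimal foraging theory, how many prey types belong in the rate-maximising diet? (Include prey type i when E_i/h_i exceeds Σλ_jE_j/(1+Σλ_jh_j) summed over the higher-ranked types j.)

Profitabilities (E/h, J/s): A 0.915, C 0.246, H 0.184, E 0.0346. Add prey in this order while the next type's profitability exceeds the intake rate on those already taken.
Rate on top 1: 0.07026. C: 0.246 > 0.07026 → include.
Rate on top 2: 0.09634. H: 0.184 > 0.09634 → include.
Rate on top 3: 0.1208. E: 0.0346 < 0.1208 → exclude; stop.
Optimal diet: A, C, H — 3 of 4 types.

3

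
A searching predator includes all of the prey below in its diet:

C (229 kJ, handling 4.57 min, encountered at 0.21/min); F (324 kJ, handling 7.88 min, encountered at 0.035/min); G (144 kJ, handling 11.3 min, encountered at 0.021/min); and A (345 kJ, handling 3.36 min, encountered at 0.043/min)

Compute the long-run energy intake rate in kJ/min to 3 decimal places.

R = (0.21×229 + 0.035×324 + 0.021×144 + 0.043×345) / (1 + 0.21×4.57 + 0.035×7.88 + 0.021×11.3 + 0.043×3.36) = 77.29/2.617 = 29.53 kJ/min.

29.530 kJ/min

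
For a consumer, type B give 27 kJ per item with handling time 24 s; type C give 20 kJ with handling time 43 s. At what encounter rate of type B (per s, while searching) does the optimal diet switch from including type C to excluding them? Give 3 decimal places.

The zero-one rule: include type C iff E₂/h₂ > λE₁/(1+λh₁). Equality gives the switch point.
λE₁h₂ = E₂ + λE₂h₁ ⇒ λ = E₂/(E₁h₂ − E₂h₁) = 20/(1161 − 480) = 0.02937 per s.

0.029 per s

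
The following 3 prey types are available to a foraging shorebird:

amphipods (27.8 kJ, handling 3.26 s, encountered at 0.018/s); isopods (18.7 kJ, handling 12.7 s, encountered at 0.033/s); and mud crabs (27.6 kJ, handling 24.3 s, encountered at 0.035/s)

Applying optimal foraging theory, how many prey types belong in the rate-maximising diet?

3

Profitabilities (E/h, kJ/s): amphipods 8.53, isopods 1.47, mud crabs 1.14. Add prey in this order while the next type's profitability exceeds the intake rate on those already taken.
Rate on top 1: 0.4727. isopods: 1.47 > 0.4727 → include.
Rate on top 2: 0.7562. mud crabs: 1.14 > 0.7562 → include.
Optimal diet: amphipods, isopods, mud crabs — 3 of 3 types.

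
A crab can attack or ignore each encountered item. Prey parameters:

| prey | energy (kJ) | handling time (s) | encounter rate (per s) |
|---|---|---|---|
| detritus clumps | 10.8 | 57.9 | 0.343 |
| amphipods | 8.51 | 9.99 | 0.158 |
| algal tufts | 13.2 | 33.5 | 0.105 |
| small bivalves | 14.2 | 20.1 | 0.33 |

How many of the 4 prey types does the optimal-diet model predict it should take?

2

E/h in descending order: amphipods 0.852, small bivalves 0.706, algal tufts 0.394, detritus clumps 0.187 kJ/s. The optimal diet is the largest prefix of this list for which every included type satisfies E_i/h_i > R on the types above it.
Rate on top 1: 0.5215. small bivalves: 0.706 > 0.5215 → include.
Rate on top 2: 0.6547. algal tufts: 0.394 < 0.6547 → exclude; stop.
Optimal diet: amphipods, small bivalves — 2 of 4 types.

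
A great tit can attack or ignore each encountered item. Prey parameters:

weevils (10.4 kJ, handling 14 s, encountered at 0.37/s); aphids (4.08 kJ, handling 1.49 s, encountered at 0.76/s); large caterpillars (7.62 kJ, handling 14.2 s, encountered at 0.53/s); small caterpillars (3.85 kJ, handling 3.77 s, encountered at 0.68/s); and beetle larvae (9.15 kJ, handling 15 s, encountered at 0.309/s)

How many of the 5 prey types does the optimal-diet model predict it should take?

Profitabilities (E/h, kJ/s): aphids 2.74, small caterpillars 1.02, weevils 0.743, beetle larvae 0.61, large caterpillars 0.537. Add prey in this order while the next type's profitability exceeds the intake rate on those already taken.
Rate on top 1: 1.454. small caterpillars: 1.02 < 1.454 → exclude; stop.
Optimal diet: aphids — 1 of 5 types.

1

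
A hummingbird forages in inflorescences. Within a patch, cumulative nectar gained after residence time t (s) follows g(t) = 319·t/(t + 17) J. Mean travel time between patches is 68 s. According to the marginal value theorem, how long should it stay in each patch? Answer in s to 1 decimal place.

34.0 s

By the marginal value theorem, leave when the instantaneous gain rate g'(t) equals the habitat-wide average g(t)/(T + t).
g'(t) = 319·17/(t + 17)². Setting 319·17/(t+17)² = 319t/[(t+17)(68+t)] gives 17(68+t) = t(t+17), so t² = 17×68 = 1156.
t* = √1156 = 34 s.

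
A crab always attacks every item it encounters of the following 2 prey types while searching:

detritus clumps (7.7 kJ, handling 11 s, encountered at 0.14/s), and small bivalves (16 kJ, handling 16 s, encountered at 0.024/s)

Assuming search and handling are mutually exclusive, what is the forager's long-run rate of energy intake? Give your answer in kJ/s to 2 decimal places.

R = (0.14×7.7 + 0.024×16) / (1 + 0.14×11 + 0.024×16) = 1.462/2.924 = 0.5 kJ/s.

0.50 kJ/s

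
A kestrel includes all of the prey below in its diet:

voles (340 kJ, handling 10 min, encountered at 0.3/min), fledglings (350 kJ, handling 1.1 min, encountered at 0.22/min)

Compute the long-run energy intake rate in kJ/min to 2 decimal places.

42.20 kJ/min

R = (0.3×340 + 0.22×350) / (1 + 0.3×10 + 0.22×1.1) = 179/4.242 = 42.2 kJ/min.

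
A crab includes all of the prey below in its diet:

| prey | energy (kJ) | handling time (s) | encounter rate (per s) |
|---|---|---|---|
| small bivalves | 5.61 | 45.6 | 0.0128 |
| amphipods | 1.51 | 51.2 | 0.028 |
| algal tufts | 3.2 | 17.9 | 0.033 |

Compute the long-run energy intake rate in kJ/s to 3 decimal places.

0.061 kJ/s

R = (0.0128×5.61 + 0.028×1.51 + 0.033×3.2) / (1 + 0.0128×45.6 + 0.028×51.2 + 0.033×17.9) = 0.2197/3.608 = 0.06089 kJ/s.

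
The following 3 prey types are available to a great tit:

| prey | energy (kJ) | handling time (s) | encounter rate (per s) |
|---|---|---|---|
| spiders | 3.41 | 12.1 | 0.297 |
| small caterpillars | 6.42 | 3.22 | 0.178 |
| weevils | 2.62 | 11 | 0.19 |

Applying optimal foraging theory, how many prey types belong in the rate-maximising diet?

1

E/h in descending order: small caterpillars 1.99, spiders 0.282, weevils 0.238 kJ/s. The optimal diet is the largest prefix of this list for which every included type satisfies E_i/h_i > R on the types above it.
Rate on top 1: 0.7264. spiders: 0.282 < 0.7264 → exclude; stop.
Optimal diet: small caterpillars — 1 of 3 types.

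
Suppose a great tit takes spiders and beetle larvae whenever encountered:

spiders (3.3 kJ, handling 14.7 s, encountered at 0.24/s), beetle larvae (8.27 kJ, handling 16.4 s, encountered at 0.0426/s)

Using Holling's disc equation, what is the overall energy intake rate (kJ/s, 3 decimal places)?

0.219 kJ/s

R = Σλ_iE_i / (1 + Σλ_ih_i)
Numerator: 0.24×3.3 + 0.0426×8.27 = 1.144
Denominator: 1 + 0.24×14.7 + 0.0426×16.4 = 5.227
R = 1.144/5.227 = 0.2189 kJ/s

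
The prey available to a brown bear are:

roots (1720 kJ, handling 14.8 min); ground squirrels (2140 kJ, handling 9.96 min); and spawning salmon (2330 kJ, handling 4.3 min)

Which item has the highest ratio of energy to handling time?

Profitability E/h (kJ/min): roots = 1720/14.8 = 116, ground squirrels = 2140/9.96 = 215, spawning salmon = 2330/4.3 = 542.
Ranked: spawning salmon > ground squirrels > roots.

spawning salmon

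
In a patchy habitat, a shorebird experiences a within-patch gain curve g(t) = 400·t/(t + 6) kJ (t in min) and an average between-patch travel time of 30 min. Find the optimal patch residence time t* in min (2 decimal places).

13.42 min

By the marginal value theorem, leave when the instantaneous gain rate g'(t) equals the habitat-wide average g(t)/(T + t).
g'(t) = 400·6/(t + 6)². Setting 400·6/(t+6)² = 400t/[(t+6)(30+t)] gives 6(30+t) = t(t+6), so t² = 6×30 = 180.
t* = √180 = 13.42 min.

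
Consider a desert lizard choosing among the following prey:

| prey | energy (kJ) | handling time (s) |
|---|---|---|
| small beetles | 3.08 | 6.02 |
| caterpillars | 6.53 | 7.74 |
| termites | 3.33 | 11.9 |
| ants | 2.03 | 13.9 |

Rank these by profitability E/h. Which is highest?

caterpillars

In descending order of E/h:
caterpillars: 6.53/7.74 = 0.844 kJ/s
small beetles: 3.08/6.02 = 0.512 kJ/s
termites: 3.33/11.9 = 0.28 kJ/s
ants: 2.03/13.9 = 0.146 kJ/s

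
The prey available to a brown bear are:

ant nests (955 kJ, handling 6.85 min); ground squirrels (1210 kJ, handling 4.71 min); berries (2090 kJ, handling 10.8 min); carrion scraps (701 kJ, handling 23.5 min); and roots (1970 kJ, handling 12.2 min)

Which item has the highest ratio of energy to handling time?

Profitability E/h (kJ/min): ant nests = 955/6.85 = 139, ground squirrels = 1210/4.71 = 257, berries = 2090/10.8 = 194, carrion scraps = 701/23.5 = 29.8, roots = 1970/12.2 = 161.
Ranked: ground squirrels > berries > roots > ant nests > carrion scraps.

ground squirrels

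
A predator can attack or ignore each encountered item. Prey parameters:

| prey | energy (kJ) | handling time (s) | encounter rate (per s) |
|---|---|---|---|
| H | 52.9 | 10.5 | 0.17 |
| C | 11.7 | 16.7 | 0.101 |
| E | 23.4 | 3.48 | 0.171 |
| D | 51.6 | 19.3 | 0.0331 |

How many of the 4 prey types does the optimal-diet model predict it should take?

2

Rank by E/h (kJ/s): E 6.72, H 5.04, D 2.67, C 0.701. Include each in turn until the next type's E/h falls below the running intake rate.
Rate on top 1: 2.509. H: 5.04 > 2.509 → include.
Rate on top 2: 3.844. D: 2.67 < 3.844 → exclude; stop.
Optimal diet: E, H — 2 of 4 types.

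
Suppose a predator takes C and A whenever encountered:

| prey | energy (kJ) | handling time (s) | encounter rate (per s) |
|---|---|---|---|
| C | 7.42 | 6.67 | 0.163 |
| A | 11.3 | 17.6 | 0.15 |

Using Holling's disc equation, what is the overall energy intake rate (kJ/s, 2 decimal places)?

R = (0.163×7.42 + 0.15×11.3) / (1 + 0.163×6.67 + 0.15×17.6) = 2.904/4.727 = 0.6144 kJ/s.

0.61 kJ/s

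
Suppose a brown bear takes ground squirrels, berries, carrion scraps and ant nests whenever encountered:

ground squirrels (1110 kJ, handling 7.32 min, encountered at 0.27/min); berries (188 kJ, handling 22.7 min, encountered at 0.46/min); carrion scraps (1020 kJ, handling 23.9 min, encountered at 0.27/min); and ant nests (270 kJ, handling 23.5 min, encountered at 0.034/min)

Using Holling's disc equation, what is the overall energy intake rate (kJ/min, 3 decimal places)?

32.450 kJ/min

Energy encountered per unit search time: 0.27×1110 + 0.46×188 + 0.27×1020 + 0.034×270 = 670.8 kJ/min.
Handling time per unit search time: 0.27×7.32 + 0.46×22.7 + 0.27×23.9 + 0.034×23.5 = 19.67.
Rate = 670.8/(1 + 19.67) = 32.45 kJ/min.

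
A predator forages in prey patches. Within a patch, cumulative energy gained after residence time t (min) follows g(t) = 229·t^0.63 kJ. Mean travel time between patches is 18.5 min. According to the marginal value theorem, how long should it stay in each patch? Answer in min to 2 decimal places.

31.50 min

Optimal t* satisfies g'(t*) = g(t*)/(T + t*).
g'(t) = 0.63·229·t^-0.37. Setting 0.63·229·t^-0.37 = 229·t^0.63/(18.5+t) gives 0.63(18.5+t) = t, so 0.37·t = 0.63×18.5.
t* = 0.63×18.5/0.37 = 31.5 min.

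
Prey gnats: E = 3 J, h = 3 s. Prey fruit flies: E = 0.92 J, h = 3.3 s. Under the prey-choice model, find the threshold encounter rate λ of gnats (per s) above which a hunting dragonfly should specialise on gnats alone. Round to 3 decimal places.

The zero-one rule: include fruit flies iff E₂/h₂ > λE₁/(1+λh₁). Equality gives the switch point.
λE₁h₂ = E₂ + λE₂h₁ ⇒ λ = E₂/(E₁h₂ − E₂h₁) = 0.92/(9.9 − 2.76) = 0.1289 per s.

0.129 per s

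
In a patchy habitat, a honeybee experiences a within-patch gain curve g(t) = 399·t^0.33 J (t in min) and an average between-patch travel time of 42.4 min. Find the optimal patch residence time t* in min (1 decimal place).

By the marginal value theorem, leave when the instantaneous gain rate g'(t) equals the habitat-wide average g(t)/(T + t).
g'(t) = 0.33·399·t^-0.67. Setting 0.33·399·t^-0.67 = 399·t^0.33/(42.4+t) gives 0.33(42.4+t) = t, so 0.67·t = 0.33×42.4.
t* = 0.33×42.4/0.67 = 20.88 min.

20.9 min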